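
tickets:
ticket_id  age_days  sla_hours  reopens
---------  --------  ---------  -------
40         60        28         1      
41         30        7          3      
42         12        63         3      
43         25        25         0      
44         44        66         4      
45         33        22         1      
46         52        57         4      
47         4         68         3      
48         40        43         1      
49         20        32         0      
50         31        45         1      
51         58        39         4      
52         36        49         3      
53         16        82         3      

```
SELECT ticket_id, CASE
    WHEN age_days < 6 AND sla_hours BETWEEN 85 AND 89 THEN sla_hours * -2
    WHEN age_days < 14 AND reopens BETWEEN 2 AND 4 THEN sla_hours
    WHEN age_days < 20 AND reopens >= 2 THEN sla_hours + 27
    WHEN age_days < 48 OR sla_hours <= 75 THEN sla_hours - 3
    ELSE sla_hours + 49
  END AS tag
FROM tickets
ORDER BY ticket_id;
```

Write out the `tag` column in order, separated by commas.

ticket_id=40: age_days < 48 OR sla_hours <= 75 → 25
ticket_id=41: age_days < 48 OR sla_hours <= 75 → 4
ticket_id=42: age_days < 14 AND reopens BETWEEN 2 AND 4 → 63
ticket_id=43: age_days < 48 OR sla_hours <= 75 → 22
ticket_id=44: age_days < 48 OR sla_hours <= 75 → 63
ticket_id=45: age_days < 48 OR sla_hours <= 75 → 19
ticket_id=46: age_days < 48 OR sla_hours <= 75 → 54
ticket_id=47: age_days < 14 AND reopens BETWEEN 2 AND 4 → 68
ticket_id=48: age_days < 48 OR sla_hours <= 75 → 40
ticket_id=49: age_days < 48 OR sla_hours <= 75 → 29
ticket_id=50: age_days < 48 OR sla_hours <= 75 → 42
ticket_id=51: age_days < 48 OR sla_hours <= 75 → 36
ticket_id=52: age_days < 48 OR sla_hours <= 75 → 46
ticket_id=53: age_days < 20 AND reopens >= 2 → 109

25, 4, 63, 22, 63, 19, 54, 68, 40, 29, 42, 36, 46, 109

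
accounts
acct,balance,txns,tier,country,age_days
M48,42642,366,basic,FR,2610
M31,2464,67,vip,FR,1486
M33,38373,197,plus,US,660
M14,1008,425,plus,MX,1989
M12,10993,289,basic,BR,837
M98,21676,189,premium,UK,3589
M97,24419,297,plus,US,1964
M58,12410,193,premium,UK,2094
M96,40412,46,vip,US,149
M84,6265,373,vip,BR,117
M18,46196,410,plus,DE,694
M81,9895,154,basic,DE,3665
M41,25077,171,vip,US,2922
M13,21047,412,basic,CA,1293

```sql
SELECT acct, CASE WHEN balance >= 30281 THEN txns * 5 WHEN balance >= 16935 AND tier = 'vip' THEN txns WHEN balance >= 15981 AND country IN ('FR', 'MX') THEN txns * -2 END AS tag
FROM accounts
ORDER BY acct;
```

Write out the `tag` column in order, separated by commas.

acct=M12: (no match → NULL) → NULL
acct=M13: (no match → NULL) → NULL
acct=M14: (no match → NULL) → NULL
acct=M18: balance >= 30281 → 2050
acct=M31: (no match → NULL) → NULL
acct=M33: balance >= 30281 → 985
acct=M41: balance >= 16935 AND tier = 'vip' → 171
acct=M48: balance >= 30281 → 1830
acct=M58: (no match → NULL) → NULL
acct=M81: (no match → NULL) → NULL
acct=M84: (no match → NULL) → NULL
acct=M96: balance >= 30281 → 230
acct=M97: (no match → NULL) → NULL
acct=M98: (no match → NULL) → NULL

NULL, NULL, NULL, 2050, NULL, 985, 171, 1830, NULL, NULL, NULL, 230, NULL, NULL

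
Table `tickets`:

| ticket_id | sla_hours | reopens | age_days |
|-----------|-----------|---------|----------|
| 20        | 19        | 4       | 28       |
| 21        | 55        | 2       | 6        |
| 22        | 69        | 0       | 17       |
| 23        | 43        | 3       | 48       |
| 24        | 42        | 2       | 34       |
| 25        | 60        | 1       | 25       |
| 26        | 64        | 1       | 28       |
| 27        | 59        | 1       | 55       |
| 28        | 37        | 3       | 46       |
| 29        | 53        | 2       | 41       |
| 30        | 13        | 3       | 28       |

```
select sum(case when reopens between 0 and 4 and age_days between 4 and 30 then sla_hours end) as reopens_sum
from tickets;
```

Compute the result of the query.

280

ticket_id=20: ✓ → 19
ticket_id=21: ✓ → 55
ticket_id=22: ✓ → 69
ticket_id=23: ✗
ticket_id=24: ✗
ticket_id=25: ✓ → 60
ticket_id=26: ✓ → 64
ticket_id=27: ✗
ticket_id=28: ✗
ticket_id=29: ✗
ticket_id=30: ✓ → 13
reopens_sum = 19 + 55 + 69 + 60 + 64 + 13 = 280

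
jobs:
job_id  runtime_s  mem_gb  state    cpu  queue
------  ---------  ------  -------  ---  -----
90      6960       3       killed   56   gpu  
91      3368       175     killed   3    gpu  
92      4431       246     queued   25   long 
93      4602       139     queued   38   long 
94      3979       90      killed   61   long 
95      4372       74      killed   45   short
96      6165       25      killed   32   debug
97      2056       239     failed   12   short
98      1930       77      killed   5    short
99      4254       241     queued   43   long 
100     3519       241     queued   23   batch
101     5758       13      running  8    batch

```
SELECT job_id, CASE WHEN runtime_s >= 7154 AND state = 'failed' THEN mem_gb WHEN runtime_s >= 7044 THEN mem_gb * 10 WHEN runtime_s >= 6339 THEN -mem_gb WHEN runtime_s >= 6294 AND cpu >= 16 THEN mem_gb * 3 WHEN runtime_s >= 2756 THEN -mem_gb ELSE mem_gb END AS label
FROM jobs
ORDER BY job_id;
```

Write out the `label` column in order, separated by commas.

job_id=90: runtime_s >= 6339 → -3
job_id=91: runtime_s >= 2756 → -175
job_id=92: runtime_s >= 2756 → -246
job_id=93: runtime_s >= 2756 → -139
job_id=94: runtime_s >= 2756 → -90
job_id=95: runtime_s >= 2756 → -74
job_id=96: runtime_s >= 2756 → -25
job_id=97: ELSE → 239
job_id=98: ELSE → 77
job_id=99: runtime_s >= 2756 → -241
job_id=100: runtime_s >= 2756 → -241
job_id=101: runtime_s >= 2756 → -13

-3, -175, -246, -139, -90, -74, -25, 239, 77, -241, -241, -13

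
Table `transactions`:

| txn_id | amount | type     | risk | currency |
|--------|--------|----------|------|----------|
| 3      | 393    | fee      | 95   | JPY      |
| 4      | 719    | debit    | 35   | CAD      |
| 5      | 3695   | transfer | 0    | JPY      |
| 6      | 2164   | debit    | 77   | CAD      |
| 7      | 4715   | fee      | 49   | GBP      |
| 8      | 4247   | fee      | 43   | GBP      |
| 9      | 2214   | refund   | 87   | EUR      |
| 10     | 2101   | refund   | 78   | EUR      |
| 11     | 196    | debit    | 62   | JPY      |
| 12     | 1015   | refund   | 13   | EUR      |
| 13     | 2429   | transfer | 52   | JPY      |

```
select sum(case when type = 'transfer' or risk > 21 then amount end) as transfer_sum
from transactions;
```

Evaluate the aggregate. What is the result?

22873

txn_id=3: ✓ → 393
txn_id=4: ✓ → 719
txn_id=5: ✓ → 3695
txn_id=6: ✓ → 2164
txn_id=7: ✓ → 4715
txn_id=8: ✓ → 4247
txn_id=9: ✓ → 2214
txn_id=10: ✓ → 2101
txn_id=11: ✓ → 196
txn_id=12: ✗
txn_id=13: ✓ → 2429
transfer_sum = 393 + 719 + 3695 + 2164 + 4715 + 4247 + 2214 + 2101 + 196 + 2429 = 22873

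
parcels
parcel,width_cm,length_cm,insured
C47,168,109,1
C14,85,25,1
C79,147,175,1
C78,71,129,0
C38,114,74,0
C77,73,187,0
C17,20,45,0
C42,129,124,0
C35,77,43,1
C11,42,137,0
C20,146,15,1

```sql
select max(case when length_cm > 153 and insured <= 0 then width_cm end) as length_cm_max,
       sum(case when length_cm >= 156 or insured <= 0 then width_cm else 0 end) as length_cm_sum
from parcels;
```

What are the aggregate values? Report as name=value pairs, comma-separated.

length_cm_max=73, length_cm_sum=596

[length_cm_max: length_cm > 153 and insured <= 0]
parcel=C47: ✗
parcel=C14: ✗
parcel=C79: ✗
parcel=C78: ✗
parcel=C38: ✗
parcel=C77: ✓ → 73
parcel=C17: ✗
parcel=C42: ✗
parcel=C35: ✗
parcel=C11: ✗
parcel=C20: ✗
length_cm_max = MAX(73) = 73
—
[length_cm_sum: length_cm >= 156 or insured <= 0]
parcel=C47: ✗
parcel=C14: ✗
parcel=C79: ✓ → 147
parcel=C78: ✓ → 71
parcel=C38: ✓ → 114
parcel=C77: ✓ → 73
parcel=C17: ✓ → 20
parcel=C42: ✓ → 129
parcel=C35: ✗
parcel=C11: ✓ → 42
parcel=C20: ✗
length_cm_sum = 147 + 71 + 114 + 73 + 20 + 129 + 42 = 596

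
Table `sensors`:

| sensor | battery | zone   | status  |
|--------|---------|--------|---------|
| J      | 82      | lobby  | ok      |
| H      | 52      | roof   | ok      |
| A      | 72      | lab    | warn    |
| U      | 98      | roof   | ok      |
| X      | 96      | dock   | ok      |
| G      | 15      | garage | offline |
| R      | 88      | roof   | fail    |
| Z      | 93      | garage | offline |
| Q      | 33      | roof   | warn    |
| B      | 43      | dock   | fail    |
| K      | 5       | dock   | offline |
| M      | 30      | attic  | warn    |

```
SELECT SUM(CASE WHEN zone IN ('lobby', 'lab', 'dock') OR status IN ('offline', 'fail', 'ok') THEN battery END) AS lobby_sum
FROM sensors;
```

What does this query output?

644

sensor=J: ✓ → 82
sensor=H: ✓ → 52
sensor=A: ✓ → 72
sensor=U: ✓ → 98
sensor=X: ✓ → 96
sensor=G: ✓ → 15
sensor=R: ✓ → 88
sensor=Z: ✓ → 93
sensor=Q: ✗
sensor=B: ✓ → 43
sensor=K: ✓ → 5
sensor=M: ✗
lobby_sum = 82 + 52 + 72 + 98 + 96 + 15 + 88 + 93 + 43 + 5 = 644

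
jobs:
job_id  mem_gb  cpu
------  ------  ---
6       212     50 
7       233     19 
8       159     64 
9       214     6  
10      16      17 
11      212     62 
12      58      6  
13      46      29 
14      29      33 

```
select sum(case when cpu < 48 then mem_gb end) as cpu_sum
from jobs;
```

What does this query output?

596

job_id=6: ✗
job_id=7: ✓ → 233
job_id=8: ✗
job_id=9: ✓ → 214
job_id=10: ✓ → 16
job_id=11: ✗
job_id=12: ✓ → 58
job_id=13: ✓ → 46
job_id=14: ✓ → 29
cpu_sum = 233 + 214 + 16 + 58 + 46 + 29 = 596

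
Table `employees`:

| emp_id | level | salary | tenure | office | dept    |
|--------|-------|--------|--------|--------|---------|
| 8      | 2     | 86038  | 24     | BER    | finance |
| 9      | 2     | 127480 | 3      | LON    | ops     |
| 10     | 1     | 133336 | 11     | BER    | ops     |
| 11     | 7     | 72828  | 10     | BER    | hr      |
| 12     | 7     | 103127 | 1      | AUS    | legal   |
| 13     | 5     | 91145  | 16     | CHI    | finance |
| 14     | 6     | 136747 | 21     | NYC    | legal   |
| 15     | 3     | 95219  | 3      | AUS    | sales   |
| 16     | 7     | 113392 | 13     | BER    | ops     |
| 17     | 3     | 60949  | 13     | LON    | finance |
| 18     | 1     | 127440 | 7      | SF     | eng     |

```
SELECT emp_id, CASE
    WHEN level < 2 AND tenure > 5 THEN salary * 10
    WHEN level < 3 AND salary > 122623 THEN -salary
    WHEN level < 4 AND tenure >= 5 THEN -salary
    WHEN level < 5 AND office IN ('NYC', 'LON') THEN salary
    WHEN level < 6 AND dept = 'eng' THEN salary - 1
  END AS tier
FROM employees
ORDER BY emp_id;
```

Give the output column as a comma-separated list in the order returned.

emp_id=8: level < 4 AND tenure >= 5 → -86038
emp_id=9: level < 3 AND salary > 122623 → -127480
emp_id=10: level < 2 AND tenure > 5 → 1333360
emp_id=11: (no match → NULL) → NULL
emp_id=12: (no match → NULL) → NULL
emp_id=13: (no match → NULL) → NULL
emp_id=14: (no match → NULL) → NULL
emp_id=15: (no match → NULL) → NULL
emp_id=16: (no match → NULL) → NULL
emp_id=17: level < 4 AND tenure >= 5 → -60949
emp_id=18: level < 2 AND tenure > 5 → 1274400

-86038, -127480, 1333360, NULL, NULL, NULL, NULL, NULL, NULL, -60949, 1274400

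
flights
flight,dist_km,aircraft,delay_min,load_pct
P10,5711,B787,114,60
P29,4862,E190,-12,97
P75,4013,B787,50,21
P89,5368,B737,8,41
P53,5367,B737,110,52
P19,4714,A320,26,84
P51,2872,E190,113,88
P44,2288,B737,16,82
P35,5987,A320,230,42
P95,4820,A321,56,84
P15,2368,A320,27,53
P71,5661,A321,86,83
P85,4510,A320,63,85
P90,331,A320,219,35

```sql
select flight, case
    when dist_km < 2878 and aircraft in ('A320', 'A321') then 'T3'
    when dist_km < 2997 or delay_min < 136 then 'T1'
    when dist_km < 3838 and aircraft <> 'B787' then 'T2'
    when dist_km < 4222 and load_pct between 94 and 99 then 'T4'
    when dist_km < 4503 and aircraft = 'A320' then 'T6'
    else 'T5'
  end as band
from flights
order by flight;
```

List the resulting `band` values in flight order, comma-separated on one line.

T1, T3, T1, T1, T5, T1, T1, T1, T1, T1, T1, T1, T3, T1

flight=P10: dist_km < 2997 or delay_min < 136 → T1
flight=P15: dist_km < 2878 and aircraft in ('A320', 'A321') → T3
flight=P19: dist_km < 2997 or delay_min < 136 → T1
flight=P29: dist_km < 2997 or delay_min < 136 → T1
flight=P35: ELSE → T5
flight=P44: dist_km < 2997 or delay_min < 136 → T1
flight=P51: dist_km < 2997 or delay_min < 136 → T1
flight=P53: dist_km < 2997 or delay_min < 136 → T1
flight=P71: dist_km < 2997 or delay_min < 136 → T1
flight=P75: dist_km < 2997 or delay_min < 136 → T1
flight=P85: dist_km < 2997 or delay_min < 136 → T1
flight=P89: dist_km < 2997 or delay_min < 136 → T1
flight=P90: dist_km < 2878 and aircraft in ('A320', 'A321') → T3
flight=P95: dist_km < 2997 or delay_min < 136 → T1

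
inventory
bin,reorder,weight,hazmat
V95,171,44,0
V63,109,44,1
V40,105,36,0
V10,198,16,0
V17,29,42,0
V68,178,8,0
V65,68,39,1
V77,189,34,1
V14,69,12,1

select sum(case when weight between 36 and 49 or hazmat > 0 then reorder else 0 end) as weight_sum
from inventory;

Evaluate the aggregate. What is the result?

740

bin=V95: ✓ → 171
bin=V63: ✓ → 109
bin=V40: ✓ → 105
bin=V10: ✗
bin=V17: ✓ → 29
bin=V68: ✗
bin=V65: ✓ → 68
bin=V77: ✓ → 189
bin=V14: ✓ → 69
weight_sum = 171 + 109 + 105 + 29 + 68 + 189 + 69 = 740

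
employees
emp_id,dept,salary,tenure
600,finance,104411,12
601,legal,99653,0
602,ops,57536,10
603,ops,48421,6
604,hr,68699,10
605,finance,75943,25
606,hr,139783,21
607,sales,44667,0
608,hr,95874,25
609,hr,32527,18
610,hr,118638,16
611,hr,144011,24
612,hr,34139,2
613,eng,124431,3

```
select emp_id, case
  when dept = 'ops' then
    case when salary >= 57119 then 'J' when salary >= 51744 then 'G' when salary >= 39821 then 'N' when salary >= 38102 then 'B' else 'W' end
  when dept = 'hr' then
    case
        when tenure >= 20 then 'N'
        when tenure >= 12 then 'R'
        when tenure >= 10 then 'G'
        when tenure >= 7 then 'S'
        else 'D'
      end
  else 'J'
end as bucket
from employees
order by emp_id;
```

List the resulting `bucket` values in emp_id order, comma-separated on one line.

J, J, J, N, G, J, N, J, N, R, R, N, D, J

emp_id=600: dept='finance' → outer ELSE → J
emp_id=601: dept='legal' → outer ELSE → J
emp_id=602: dept='ops' → inner[salary >= 57119] → J
emp_id=603: dept='ops' → inner[salary >= 39821] → N
emp_id=604: dept='hr' → inner[tenure >= 10] → G
emp_id=605: dept='finance' → outer ELSE → J
emp_id=606: dept='hr' → inner[tenure >= 20] → N
emp_id=607: dept='sales' → outer ELSE → J
emp_id=608: dept='hr' → inner[tenure >= 20] → N
emp_id=609: dept='hr' → inner[tenure >= 12] → R
emp_id=610: dept='hr' → inner[tenure >= 12] → R
emp_id=611: dept='hr' → inner[tenure >= 20] → N
emp_id=612: dept='hr' → inner[ELSE] → D
emp_id=613: dept='eng' → outer ELSE → J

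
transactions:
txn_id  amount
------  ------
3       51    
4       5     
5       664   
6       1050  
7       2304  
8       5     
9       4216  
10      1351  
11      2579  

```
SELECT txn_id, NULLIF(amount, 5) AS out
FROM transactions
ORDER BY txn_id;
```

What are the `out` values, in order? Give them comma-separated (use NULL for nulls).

txn_id=3: amount=51 vs 5: differ → 51
txn_id=4: amount=5 vs 5: equal → NULL
txn_id=5: amount=664 vs 5: differ → 664
txn_id=6: amount=1050 vs 5: differ → 1050
txn_id=7: amount=2304 vs 5: differ → 2304
txn_id=8: amount=5 vs 5: equal → NULL
txn_id=9: amount=4216 vs 5: differ → 4216
txn_id=10: amount=1351 vs 5: differ → 1351
txn_id=11: amount=2579 vs 5: differ → 2579

51, NULL, 664, 1050, 2304, NULL, 4216, 1351, 2579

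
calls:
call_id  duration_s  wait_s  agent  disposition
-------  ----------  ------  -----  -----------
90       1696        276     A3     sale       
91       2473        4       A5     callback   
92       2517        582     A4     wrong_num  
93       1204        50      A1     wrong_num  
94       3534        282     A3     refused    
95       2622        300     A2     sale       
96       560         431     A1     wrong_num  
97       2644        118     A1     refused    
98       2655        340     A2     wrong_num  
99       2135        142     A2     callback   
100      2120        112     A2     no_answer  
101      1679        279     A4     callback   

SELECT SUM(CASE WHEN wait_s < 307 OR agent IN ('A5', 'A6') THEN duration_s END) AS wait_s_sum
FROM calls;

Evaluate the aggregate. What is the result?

call_id=90: ✓ → 1696
call_id=91: ✓ → 2473
call_id=92: ✗
call_id=93: ✓ → 1204
call_id=94: ✓ → 3534
call_id=95: ✓ → 2622
call_id=96: ✗
call_id=97: ✓ → 2644
call_id=98: ✗
call_id=99: ✓ → 2135
call_id=100: ✓ → 2120
call_id=101: ✓ → 1679
wait_s_sum = 1696 + 2473 + 1204 + 3534 + 2622 + 2644 + 2135 + 2120 + 1679 = 20107

20107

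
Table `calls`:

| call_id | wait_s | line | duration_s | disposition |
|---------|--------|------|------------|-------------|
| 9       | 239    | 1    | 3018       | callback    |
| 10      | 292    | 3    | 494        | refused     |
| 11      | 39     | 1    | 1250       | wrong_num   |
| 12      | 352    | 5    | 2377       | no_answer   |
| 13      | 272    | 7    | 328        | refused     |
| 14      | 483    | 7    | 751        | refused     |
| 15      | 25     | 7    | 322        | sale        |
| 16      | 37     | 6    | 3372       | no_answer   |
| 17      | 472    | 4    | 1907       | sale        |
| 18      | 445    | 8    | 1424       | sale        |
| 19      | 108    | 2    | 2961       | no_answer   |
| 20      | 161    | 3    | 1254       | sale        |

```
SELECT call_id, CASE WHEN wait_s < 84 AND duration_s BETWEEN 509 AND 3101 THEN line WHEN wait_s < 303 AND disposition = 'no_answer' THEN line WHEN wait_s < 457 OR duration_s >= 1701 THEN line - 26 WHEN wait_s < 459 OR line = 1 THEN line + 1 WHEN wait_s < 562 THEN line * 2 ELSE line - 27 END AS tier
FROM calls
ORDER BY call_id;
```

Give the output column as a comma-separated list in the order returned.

call_id=9: wait_s < 457 OR duration_s >= 1701 → -25
call_id=10: wait_s < 457 OR duration_s >= 1701 → -23
call_id=11: wait_s < 84 AND duration_s BETWEEN 509 AND 3101 → 1
call_id=12: wait_s < 457 OR duration_s >= 1701 → -21
call_id=13: wait_s < 457 OR duration_s >= 1701 → -19
call_id=14: wait_s < 562 → 14
call_id=15: wait_s < 457 OR duration_s >= 1701 → -19
call_id=16: wait_s < 303 AND disposition = 'no_answer' → 6
call_id=17: wait_s < 457 OR duration_s >= 1701 → -22
call_id=18: wait_s < 457 OR duration_s >= 1701 → -18
call_id=19: wait_s < 303 AND disposition = 'no_answer' → 2
call_id=20: wait_s < 457 OR duration_s >= 1701 → -23

-25, -23, 1, -21, -19, 14, -19, 6, -22, -18, 2, -23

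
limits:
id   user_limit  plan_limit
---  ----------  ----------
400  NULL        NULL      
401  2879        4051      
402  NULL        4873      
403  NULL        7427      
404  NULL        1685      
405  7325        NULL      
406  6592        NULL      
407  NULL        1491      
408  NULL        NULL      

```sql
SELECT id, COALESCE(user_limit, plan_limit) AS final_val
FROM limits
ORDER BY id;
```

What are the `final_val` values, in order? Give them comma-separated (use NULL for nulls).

NULL, 2879, 4873, 7427, 1685, 7325, 6592, 1491, NULL

id=400: user_limit=NULL, plan_limit=NULL (all NULL) → NULL
id=401: user_limit=2879 → 2879
id=402: user_limit=NULL, plan_limit=4873 → 4873
id=403: user_limit=NULL, plan_limit=7427 → 7427
id=404: user_limit=NULL, plan_limit=1685 → 1685
id=405: user_limit=7325 → 7325
id=406: user_limit=6592 → 6592
id=407: user_limit=NULL, plan_limit=1491 → 1491
id=408: user_limit=NULL, plan_limit=NULL (all NULL) → NULL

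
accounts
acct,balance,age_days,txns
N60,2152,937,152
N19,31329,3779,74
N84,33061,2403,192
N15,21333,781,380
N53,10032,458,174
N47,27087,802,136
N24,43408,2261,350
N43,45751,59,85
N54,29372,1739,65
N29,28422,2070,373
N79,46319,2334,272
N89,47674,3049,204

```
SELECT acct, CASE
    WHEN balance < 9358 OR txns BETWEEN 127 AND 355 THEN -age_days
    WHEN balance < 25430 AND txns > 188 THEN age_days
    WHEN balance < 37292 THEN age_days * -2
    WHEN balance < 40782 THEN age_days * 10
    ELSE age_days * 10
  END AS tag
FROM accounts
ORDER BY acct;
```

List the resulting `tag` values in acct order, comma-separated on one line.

acct=N15: balance < 25430 AND txns > 188 → 781
acct=N19: balance < 37292 → -7558
acct=N24: balance < 9358 OR txns BETWEEN 127 AND 355 → -2261
acct=N29: balance < 37292 → -4140
acct=N43: ELSE → 590
acct=N47: balance < 9358 OR txns BETWEEN 127 AND 355 → -802
acct=N53: balance < 9358 OR txns BETWEEN 127 AND 355 → -458
acct=N54: balance < 37292 → -3478
acct=N60: balance < 9358 OR txns BETWEEN 127 AND 355 → -937
acct=N79: balance < 9358 OR txns BETWEEN 127 AND 355 → -2334
acct=N84: balance < 9358 OR txns BETWEEN 127 AND 355 → -2403
acct=N89: balance < 9358 OR txns BETWEEN 127 AND 355 → -3049

781, -7558, -2261, -4140, 590, -802, -458, -3478, -937, -2334, -2403, -3049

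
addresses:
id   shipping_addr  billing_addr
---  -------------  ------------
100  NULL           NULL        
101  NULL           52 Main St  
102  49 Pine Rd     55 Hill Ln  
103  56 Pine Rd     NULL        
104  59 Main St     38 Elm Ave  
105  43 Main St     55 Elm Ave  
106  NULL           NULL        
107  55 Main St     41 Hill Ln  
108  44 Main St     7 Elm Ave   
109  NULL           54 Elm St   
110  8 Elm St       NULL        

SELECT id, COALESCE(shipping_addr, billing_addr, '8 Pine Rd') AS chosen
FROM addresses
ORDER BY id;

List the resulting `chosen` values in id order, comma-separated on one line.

id=100: shipping_addr=NULL, billing_addr=NULL, → literal 8 Pine Rd → 8 Pine Rd
id=101: shipping_addr=NULL, billing_addr=52 Main St → 52 Main St
id=102: shipping_addr=49 Pine Rd → 49 Pine Rd
id=103: shipping_addr=56 Pine Rd → 56 Pine Rd
id=104: shipping_addr=59 Main St → 59 Main St
id=105: shipping_addr=43 Main St → 43 Main St
id=106: shipping_addr=NULL, billing_addr=NULL, → literal 8 Pine Rd → 8 Pine Rd
id=107: shipping_addr=55 Main St → 55 Main St
id=108: shipping_addr=44 Main St → 44 Main St
id=109: shipping_addr=NULL, billing_addr=54 Elm St → 54 Elm St
id=110: shipping_addr=8 Elm St → 8 Elm St

8 Pine Rd, 52 Main St, 49 Pine Rd, 56 Pine Rd, 59 Main St, 43 Main St, 8 Pine Rd, 55 Main St, 44 Main St, 54 Elm St, 8 Elm St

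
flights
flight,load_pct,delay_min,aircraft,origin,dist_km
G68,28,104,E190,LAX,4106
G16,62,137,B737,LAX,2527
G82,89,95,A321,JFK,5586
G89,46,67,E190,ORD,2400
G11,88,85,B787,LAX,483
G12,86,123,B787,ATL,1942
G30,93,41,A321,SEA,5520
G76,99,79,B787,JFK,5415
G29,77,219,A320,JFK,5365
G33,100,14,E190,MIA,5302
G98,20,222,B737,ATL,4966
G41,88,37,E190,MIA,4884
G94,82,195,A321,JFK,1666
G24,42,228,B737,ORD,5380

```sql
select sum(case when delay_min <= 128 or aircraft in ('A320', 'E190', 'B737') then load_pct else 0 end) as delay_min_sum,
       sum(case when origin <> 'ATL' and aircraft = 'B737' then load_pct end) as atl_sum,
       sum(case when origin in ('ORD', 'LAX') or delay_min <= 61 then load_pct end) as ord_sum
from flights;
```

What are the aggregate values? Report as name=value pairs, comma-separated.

delay_min_sum=918, atl_sum=104, ord_sum=547

[delay_min_sum: delay_min <= 128 or aircraft in ('A320', 'E190', 'B737')]
flight=G68: ✓ → 28
flight=G16: ✓ → 62
flight=G82: ✓ → 89
flight=G89: ✓ → 46
flight=G11: ✓ → 88
flight=G12: ✓ → 86
flight=G30: ✓ → 93
flight=G76: ✓ → 99
flight=G29: ✓ → 77
flight=G33: ✓ → 100
flight=G98: ✓ → 20
flight=G41: ✓ → 88
flight=G94: ✗
flight=G24: ✓ → 42
delay_min_sum = 28 + 62 + 89 + 46 + 88 + 86 + 93 + 99 + 77 + 100 + 20 + 88 + 42 = 918
—
[atl_sum: origin <> 'ATL' and aircraft = 'B737']
flight=G68: ✗
flight=G16: ✓ → 62
flight=G82: ✗
flight=G89: ✗
flight=G11: ✗
flight=G12: ✗
flight=G30: ✗
flight=G76: ✗
flight=G29: ✗
flight=G33: ✗
flight=G98: ✗
flight=G41: ✗
flight=G94: ✗
flight=G24: ✓ → 42
atl_sum = 62 + 42 = 104
—
[ord_sum: origin in ('ORD', 'LAX') or delay_min <= 61]
flight=G68: ✓ → 28
flight=G16: ✓ → 62
flight=G82: ✗
flight=G89: ✓ → 46
flight=G11: ✓ → 88
flight=G12: ✗
flight=G30: ✓ → 93
flight=G76: ✗
flight=G29: ✗
flight=G33: ✓ → 100
flight=G98: ✗
flight=G41: ✓ → 88
flight=G94: ✗
flight=G24: ✓ → 42
ord_sum = 28 + 62 + 46 + 88 + 93 + 100 + 88 + 42 = 547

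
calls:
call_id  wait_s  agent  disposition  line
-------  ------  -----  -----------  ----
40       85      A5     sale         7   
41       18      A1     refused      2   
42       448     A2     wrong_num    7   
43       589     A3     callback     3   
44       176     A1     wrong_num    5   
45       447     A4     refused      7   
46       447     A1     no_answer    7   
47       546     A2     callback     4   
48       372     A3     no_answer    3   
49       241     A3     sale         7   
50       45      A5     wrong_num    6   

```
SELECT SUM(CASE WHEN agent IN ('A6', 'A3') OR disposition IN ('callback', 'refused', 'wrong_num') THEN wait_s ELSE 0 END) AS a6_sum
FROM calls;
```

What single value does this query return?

2882

call_id=40: ✗
call_id=41: ✓ → 18
call_id=42: ✓ → 448
call_id=43: ✓ → 589
call_id=44: ✓ → 176
call_id=45: ✓ → 447
call_id=46: ✗
call_id=47: ✓ → 546
call_id=48: ✓ → 372
call_id=49: ✓ → 241
call_id=50: ✓ → 45
a6_sum = 18 + 448 + 589 + 176 + 447 + 546 + 372 + 241 + 45 = 2882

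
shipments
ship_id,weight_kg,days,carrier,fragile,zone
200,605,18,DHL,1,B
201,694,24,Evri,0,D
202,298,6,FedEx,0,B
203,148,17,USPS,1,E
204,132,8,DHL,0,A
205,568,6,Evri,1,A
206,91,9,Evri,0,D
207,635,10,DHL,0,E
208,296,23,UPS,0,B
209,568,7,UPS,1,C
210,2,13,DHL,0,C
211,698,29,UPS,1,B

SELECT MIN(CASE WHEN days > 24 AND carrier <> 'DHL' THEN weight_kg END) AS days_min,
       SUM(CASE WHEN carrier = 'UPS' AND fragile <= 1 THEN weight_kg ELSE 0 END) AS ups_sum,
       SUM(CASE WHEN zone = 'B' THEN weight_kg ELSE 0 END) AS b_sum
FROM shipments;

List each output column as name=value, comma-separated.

[days_min: days > 24 AND carrier <> 'DHL']
ship_id=200: ✗
ship_id=201: ✗
ship_id=202: ✗
ship_id=203: ✗
ship_id=204: ✗
ship_id=205: ✗
ship_id=206: ✗
ship_id=207: ✗
ship_id=208: ✗
ship_id=209: ✗
ship_id=210: ✗
ship_id=211: ✓ → 698
days_min = MIN(698) = 698
—
[ups_sum: carrier = 'UPS' AND fragile <= 1]
ship_id=200: ✗
ship_id=201: ✗
ship_id=202: ✗
ship_id=203: ✗
ship_id=204: ✗
ship_id=205: ✗
ship_id=206: ✗
ship_id=207: ✗
ship_id=208: ✓ → 296
ship_id=209: ✓ → 568
ship_id=210: ✗
ship_id=211: ✓ → 698
ups_sum = 296 + 568 + 698 = 1562
—
[b_sum: zone = 'B']
ship_id=200: ✓ → 605
ship_id=201: ✗
ship_id=202: ✓ → 298
ship_id=203: ✗
ship_id=204: ✗
ship_id=205: ✗
ship_id=206: ✗
ship_id=207: ✗
ship_id=208: ✓ → 296
ship_id=209: ✗
ship_id=210: ✗
ship_id=211: ✓ → 698
b_sum = 605 + 298 + 296 + 698 = 1897

days_min=698, ups_sum=1562, b_sum=1897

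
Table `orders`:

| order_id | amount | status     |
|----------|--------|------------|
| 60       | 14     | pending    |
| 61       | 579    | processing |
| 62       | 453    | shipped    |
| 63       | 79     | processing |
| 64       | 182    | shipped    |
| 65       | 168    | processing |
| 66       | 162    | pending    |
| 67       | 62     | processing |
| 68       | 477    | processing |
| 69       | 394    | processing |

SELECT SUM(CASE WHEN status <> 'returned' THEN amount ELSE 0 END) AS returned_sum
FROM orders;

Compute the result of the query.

order_id=60: ✓ → 14
order_id=61: ✓ → 579
order_id=62: ✓ → 453
order_id=63: ✓ → 79
order_id=64: ✓ → 182
order_id=65: ✓ → 168
order_id=66: ✓ → 162
order_id=67: ✓ → 62
order_id=68: ✓ → 477
order_id=69: ✓ → 394
returned_sum = 14 + 579 + 453 + 79 + 182 + 168 + 162 + 62 + 477 + 394 = 2570

2570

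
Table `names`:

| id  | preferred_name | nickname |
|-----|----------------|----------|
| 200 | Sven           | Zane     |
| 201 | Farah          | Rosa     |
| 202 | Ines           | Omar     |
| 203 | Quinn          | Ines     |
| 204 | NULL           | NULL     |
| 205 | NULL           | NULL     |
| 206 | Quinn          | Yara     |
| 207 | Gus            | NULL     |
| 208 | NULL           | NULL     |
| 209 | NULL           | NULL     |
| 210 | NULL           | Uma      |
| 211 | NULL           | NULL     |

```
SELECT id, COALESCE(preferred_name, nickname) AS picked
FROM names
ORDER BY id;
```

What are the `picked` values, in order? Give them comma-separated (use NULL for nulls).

id=200: preferred_name=Sven → Sven
id=201: preferred_name=Farah → Farah
id=202: preferred_name=Ines → Ines
id=203: preferred_name=Quinn → Quinn
id=204: preferred_name=NULL, nickname=NULL (all NULL) → NULL
id=205: preferred_name=NULL, nickname=NULL (all NULL) → NULL
id=206: preferred_name=Quinn → Quinn
id=207: preferred_name=Gus → Gus
id=208: preferred_name=NULL, nickname=NULL (all NULL) → NULL
id=209: preferred_name=NULL, nickname=NULL (all NULL) → NULL
id=210: preferred_name=NULL, nickname=Uma → Uma
id=211: preferred_name=NULL, nickname=NULL (all NULL) → NULL

Sven, Farah, Ines, Quinn, NULL, NULL, Quinn, Gus, NULL, NULL, Uma, NULL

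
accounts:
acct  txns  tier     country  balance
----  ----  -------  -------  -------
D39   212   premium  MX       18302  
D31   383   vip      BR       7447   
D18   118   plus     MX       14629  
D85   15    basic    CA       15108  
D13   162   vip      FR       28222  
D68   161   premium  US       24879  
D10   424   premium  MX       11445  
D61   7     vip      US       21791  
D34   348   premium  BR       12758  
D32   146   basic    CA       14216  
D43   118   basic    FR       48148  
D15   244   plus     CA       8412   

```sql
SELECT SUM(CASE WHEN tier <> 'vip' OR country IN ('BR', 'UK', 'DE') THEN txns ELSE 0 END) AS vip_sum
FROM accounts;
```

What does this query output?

acct=D39: ✓ → 212
acct=D31: ✓ → 383
acct=D18: ✓ → 118
acct=D85: ✓ → 15
acct=D13: ✗
acct=D68: ✓ → 161
acct=D10: ✓ → 424
acct=D61: ✗
acct=D34: ✓ → 348
acct=D32: ✓ → 146
acct=D43: ✓ → 118
acct=D15: ✓ → 244
vip_sum = 212 + 383 + 118 + 15 + 161 + 424 + 348 + 146 + 118 + 244 = 2169

2169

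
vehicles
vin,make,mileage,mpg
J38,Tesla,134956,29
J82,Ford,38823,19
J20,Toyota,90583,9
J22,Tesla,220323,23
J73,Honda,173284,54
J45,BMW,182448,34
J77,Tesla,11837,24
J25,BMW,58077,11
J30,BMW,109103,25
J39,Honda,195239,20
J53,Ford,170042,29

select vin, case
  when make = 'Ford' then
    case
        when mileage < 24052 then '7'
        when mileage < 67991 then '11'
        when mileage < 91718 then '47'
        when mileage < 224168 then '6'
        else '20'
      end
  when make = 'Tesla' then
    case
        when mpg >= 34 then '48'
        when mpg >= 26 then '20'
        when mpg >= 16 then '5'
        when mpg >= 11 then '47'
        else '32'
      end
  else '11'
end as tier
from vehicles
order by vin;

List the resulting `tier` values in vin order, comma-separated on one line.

11, 5, 11, 11, 20, 11, 11, 6, 11, 5, 11

vin=J20: make='Toyota' → outer ELSE → 11
vin=J22: make='Tesla' → inner[mpg >= 16] → 5
vin=J25: make='BMW' → outer ELSE → 11
vin=J30: make='BMW' → outer ELSE → 11
vin=J38: make='Tesla' → inner[mpg >= 26] → 20
vin=J39: make='Honda' → outer ELSE → 11
vin=J45: make='BMW' → outer ELSE → 11
vin=J53: make='Ford' → inner[mileage < 224168] → 6
vin=J73: make='Honda' → outer ELSE → 11
vin=J77: make='Tesla' → inner[mpg >= 16] → 5
vin=J82: make='Ford' → inner[mileage < 67991] → 11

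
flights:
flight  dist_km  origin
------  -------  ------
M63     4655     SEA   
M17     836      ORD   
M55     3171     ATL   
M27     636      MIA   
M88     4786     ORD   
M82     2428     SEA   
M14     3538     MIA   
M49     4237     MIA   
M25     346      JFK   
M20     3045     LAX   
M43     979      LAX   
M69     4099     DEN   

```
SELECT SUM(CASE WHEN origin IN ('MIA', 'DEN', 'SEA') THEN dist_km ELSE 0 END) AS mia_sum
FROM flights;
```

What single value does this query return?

flight=M63: ✓ → 4655
flight=M17: ✗
flight=M55: ✗
flight=M27: ✓ → 636
flight=M88: ✗
flight=M82: ✓ → 2428
flight=M14: ✓ → 3538
flight=M49: ✓ → 4237
flight=M25: ✗
flight=M20: ✗
flight=M43: ✗
flight=M69: ✓ → 4099
mia_sum = 4655 + 636 + 2428 + 3538 + 4237 + 4099 = 19593

19593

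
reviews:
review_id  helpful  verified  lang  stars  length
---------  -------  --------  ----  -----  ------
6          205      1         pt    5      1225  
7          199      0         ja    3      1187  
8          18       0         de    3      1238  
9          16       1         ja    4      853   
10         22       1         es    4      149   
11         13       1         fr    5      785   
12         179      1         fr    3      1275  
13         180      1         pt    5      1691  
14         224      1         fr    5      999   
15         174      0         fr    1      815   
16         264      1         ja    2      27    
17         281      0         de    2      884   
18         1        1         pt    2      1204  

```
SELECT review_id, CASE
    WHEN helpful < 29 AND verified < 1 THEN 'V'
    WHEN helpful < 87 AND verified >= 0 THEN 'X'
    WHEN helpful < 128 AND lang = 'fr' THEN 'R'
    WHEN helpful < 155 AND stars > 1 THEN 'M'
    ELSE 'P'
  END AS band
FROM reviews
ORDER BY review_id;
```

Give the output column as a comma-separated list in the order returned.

P, P, V, X, X, X, P, P, P, P, P, P, X

review_id=6: ELSE → P
review_id=7: ELSE → P
review_id=8: helpful < 29 AND verified < 1 → V
review_id=9: helpful < 87 AND verified >= 0 → X
review_id=10: helpful < 87 AND verified >= 0 → X
review_id=11: helpful < 87 AND verified >= 0 → X
review_id=12: ELSE → P
review_id=13: ELSE → P
review_id=14: ELSE → P
review_id=15: ELSE → P
review_id=16: ELSE → P
review_id=17: ELSE → P
review_id=18: helpful < 87 AND verified >= 0 → X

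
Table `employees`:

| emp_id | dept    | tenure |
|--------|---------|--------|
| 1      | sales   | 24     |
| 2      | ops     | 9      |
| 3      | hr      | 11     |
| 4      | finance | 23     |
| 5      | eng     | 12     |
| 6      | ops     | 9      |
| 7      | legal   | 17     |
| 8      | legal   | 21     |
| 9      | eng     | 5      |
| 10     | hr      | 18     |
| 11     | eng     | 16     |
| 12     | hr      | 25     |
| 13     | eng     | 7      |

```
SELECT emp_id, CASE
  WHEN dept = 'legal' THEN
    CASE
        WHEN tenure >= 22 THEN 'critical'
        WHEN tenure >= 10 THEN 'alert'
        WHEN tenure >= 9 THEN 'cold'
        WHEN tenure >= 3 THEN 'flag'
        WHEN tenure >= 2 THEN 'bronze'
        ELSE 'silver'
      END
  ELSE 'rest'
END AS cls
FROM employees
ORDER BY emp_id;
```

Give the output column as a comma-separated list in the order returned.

rest, rest, rest, rest, rest, rest, alert, alert, rest, rest, rest, rest, rest

emp_id=1: dept='sales' → outer ELSE → rest
emp_id=2: dept='ops' → outer ELSE → rest
emp_id=3: dept='hr' → outer ELSE → rest
emp_id=4: dept='finance' → outer ELSE → rest
emp_id=5: dept='eng' → outer ELSE → rest
emp_id=6: dept='ops' → outer ELSE → rest
emp_id=7: dept='legal' → inner[tenure >= 10] → alert
emp_id=8: dept='legal' → inner[tenure >= 10] → alert
emp_id=9: dept='eng' → outer ELSE → rest
emp_id=10: dept='hr' → outer ELSE → rest
emp_id=11: dept='eng' → outer ELSE → rest
emp_id=12: dept='hr' → outer ELSE → rest
emp_id=13: dept='eng' → outer ELSE → rest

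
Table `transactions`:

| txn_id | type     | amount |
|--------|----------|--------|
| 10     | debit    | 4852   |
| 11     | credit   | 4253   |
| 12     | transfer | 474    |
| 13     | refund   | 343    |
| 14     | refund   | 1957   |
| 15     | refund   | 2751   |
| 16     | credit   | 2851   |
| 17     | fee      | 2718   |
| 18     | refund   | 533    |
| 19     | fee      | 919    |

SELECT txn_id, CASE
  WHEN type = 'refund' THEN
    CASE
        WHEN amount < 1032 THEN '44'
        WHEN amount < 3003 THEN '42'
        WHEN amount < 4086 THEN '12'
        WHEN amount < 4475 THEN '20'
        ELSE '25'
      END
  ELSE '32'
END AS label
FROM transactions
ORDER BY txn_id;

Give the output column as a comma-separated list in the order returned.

txn_id=10: type='debit' → outer ELSE → 32
txn_id=11: type='credit' → outer ELSE → 32
txn_id=12: type='transfer' → outer ELSE → 32
txn_id=13: type='refund' → inner[amount < 1032] → 44
txn_id=14: type='refund' → inner[amount < 3003] → 42
txn_id=15: type='refund' → inner[amount < 3003] → 42
txn_id=16: type='credit' → outer ELSE → 32
txn_id=17: type='fee' → outer ELSE → 32
txn_id=18: type='refund' → inner[amount < 1032] → 44
txn_id=19: type='fee' → outer ELSE → 32

32, 32, 32, 44, 42, 42, 32, 32, 44, 32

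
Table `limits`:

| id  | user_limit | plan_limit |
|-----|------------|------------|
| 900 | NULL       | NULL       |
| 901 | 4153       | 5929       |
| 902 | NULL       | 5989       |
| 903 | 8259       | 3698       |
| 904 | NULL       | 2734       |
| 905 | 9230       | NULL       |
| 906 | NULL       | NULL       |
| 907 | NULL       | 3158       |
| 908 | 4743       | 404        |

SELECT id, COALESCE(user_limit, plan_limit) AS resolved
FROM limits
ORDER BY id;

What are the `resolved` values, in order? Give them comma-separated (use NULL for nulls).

id=900: user_limit=NULL, plan_limit=NULL (all NULL) → NULL
id=901: user_limit=4153 → 4153
id=902: user_limit=NULL, plan_limit=5989 → 5989
id=903: user_limit=8259 → 8259
id=904: user_limit=NULL, plan_limit=2734 → 2734
id=905: user_limit=9230 → 9230
id=906: user_limit=NULL, plan_limit=NULL (all NULL) → NULL
id=907: user_limit=NULL, plan_limit=3158 → 3158
id=908: user_limit=4743 → 4743

NULL, 4153, 5989, 8259, 2734, 9230, NULL, 3158, 4743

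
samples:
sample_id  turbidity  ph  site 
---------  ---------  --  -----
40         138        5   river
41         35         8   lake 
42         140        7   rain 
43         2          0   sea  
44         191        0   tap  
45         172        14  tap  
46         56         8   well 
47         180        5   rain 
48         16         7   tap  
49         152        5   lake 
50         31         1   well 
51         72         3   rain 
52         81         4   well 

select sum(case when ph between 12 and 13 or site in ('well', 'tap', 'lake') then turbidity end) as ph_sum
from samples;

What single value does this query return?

sample_id=40: ✗
sample_id=41: ✓ → 35
sample_id=42: ✗
sample_id=43: ✗
sample_id=44: ✓ → 191
sample_id=45: ✓ → 172
sample_id=46: ✓ → 56
sample_id=47: ✗
sample_id=48: ✓ → 16
sample_id=49: ✓ → 152
sample_id=50: ✓ → 31
sample_id=51: ✗
sample_id=52: ✓ → 81
ph_sum = 35 + 191 + 172 + 56 + 16 + 152 + 31 + 81 = 734

734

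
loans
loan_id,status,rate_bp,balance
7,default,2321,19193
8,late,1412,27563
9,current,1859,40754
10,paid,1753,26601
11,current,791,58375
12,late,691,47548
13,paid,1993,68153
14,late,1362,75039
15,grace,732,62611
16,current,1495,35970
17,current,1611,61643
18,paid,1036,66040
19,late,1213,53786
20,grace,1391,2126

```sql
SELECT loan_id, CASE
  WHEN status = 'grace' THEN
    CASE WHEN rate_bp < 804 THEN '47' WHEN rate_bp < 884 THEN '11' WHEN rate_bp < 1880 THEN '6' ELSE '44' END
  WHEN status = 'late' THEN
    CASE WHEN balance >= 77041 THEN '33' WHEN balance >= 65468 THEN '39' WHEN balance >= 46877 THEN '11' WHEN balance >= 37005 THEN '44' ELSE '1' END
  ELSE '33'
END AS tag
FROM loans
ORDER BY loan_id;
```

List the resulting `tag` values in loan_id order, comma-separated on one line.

33, 1, 33, 33, 33, 11, 33, 39, 47, 33, 33, 33, 11, 6

loan_id=7: status='default' → outer ELSE → 33
loan_id=8: status='late' → inner[ELSE] → 1
loan_id=9: status='current' → outer ELSE → 33
loan_id=10: status='paid' → outer ELSE → 33
loan_id=11: status='current' → outer ELSE → 33
loan_id=12: status='late' → inner[balance >= 46877] → 11
loan_id=13: status='paid' → outer ELSE → 33
loan_id=14: status='late' → inner[balance >= 65468] → 39
loan_id=15: status='grace' → inner[rate_bp < 804] → 47
loan_id=16: status='current' → outer ELSE → 33
loan_id=17: status='current' → outer ELSE → 33
loan_id=18: status='paid' → outer ELSE → 33
loan_id=19: status='late' → inner[balance >= 46877] → 11
loan_id=20: status='grace' → inner[rate_bp < 1880] → 6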